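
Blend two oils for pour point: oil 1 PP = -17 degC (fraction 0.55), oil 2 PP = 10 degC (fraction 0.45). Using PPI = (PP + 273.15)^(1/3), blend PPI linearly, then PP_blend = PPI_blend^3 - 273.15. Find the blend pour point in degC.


PPI_1 = (-17 + 273.15)^(1/3) = 6.350844
PPI_2 = (10 + 273.15)^(1/3) = 6.566574
PPI_blend = 0.55 * 6.350844 + 0.45 * 6.566574 = 6.447923
PP_blend = 6.447923^3 - 273.15 = 268.077 - 273.15 = -5.07

-5.07 degC


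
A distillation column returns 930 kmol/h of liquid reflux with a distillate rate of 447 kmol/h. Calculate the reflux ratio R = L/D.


Reflux ratio definition: R = L / D (liquid returned / distillate withdrawn)
L = 930 kmol/h, D = 447 kmol/h
R = 930 / 447 = 2.081

2.081


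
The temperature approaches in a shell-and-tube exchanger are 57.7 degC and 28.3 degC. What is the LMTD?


LMTD = (dT1 - dT2) / ln(dT1/dT2)
= (57.7 - 28.3) / ln(57.7 / 28.3) = 29.4 / 0.712395 = 41.27

41.27 degC


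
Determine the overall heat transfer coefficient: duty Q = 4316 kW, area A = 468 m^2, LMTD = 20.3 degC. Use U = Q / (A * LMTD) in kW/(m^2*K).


From Q = U*A*LMTD, U = Q / (A * LMTD)
U = 4316 / (468 * 20.3) = 4316 / 9500.4 = 0.4543

0.4543 kW/(m^2*K)


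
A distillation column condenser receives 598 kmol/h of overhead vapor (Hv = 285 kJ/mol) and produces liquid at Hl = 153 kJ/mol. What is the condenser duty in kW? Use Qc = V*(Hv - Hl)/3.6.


Qc = 598 * (285 - 153) / 3.6 = 598 * 132 / 3.6 = 21930

21930 kW


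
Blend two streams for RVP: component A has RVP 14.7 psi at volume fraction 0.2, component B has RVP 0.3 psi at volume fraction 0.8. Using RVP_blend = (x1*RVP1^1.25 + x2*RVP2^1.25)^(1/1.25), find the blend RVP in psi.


Chevron index: RVP_blend = (sum xi*RVPi^1.25)^(1/1.25)
RVP^1.25 terms: 0.2 * 14.7^1.25 + 0.8 * 0.3^1.25 = 5.93436
RVP_blend = 5.93436^(1/1.25) = 4.156

4.156 psi


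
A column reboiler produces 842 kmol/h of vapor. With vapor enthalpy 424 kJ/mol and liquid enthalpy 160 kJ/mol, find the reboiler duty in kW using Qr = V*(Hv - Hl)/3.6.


Qr = 842 * (424 - 160) / 3.6 = 842 * 264 / 3.6 = 61750

61750 kW


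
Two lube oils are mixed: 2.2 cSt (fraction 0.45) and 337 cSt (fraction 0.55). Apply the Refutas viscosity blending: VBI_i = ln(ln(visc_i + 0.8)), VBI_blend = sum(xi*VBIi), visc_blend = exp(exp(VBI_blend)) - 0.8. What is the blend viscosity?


Refutas method: VBN_i = 14.534*ln(ln(visc_i + 0.8)) + 10.975, blended linearly by mass fraction; since VBN is linear in VBI_i = ln(ln(visc_i + 0.8)) and the fractions sum to 1, blend VBI directly: visc = exp(exp(VBI_blend)) - 0.8
VBI_1 = ln(ln(2.2 + 0.8)) = 0.0940478
VBI_2 = ln(ln(337 + 0.8)) = 1.76172
VBI_blend = 0.45 * 0.0940478 + 0.55 * 1.76172 = 1.01127
visc_blend = exp(exp(1.01127)) - 0.8 = 14.83

14.83 cSt


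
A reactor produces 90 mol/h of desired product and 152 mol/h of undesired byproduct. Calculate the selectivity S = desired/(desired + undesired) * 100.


Selectivity = desired / (desired + undesired) * 100
Total products = 90 + 152 = 242 mol/h
S = 90 / 242 * 100
= 0.3719 * 100
= 37.19 %

37.19 %


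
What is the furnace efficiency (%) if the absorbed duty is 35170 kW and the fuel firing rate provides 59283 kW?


Furnace efficiency = Q_absorbed / Q_fuel * 100
= 35170 / 59283 * 100 = 59.33

59.33 %


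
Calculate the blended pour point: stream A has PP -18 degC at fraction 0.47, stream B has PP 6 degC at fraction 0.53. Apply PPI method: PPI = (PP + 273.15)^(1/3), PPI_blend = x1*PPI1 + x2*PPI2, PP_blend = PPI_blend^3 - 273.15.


PPI_1 = (-18 + 273.15)^(1/3) = 6.342569
PPI_2 = (6 + 273.15)^(1/3) = 6.535506
PPI_blend = 0.47 * 6.342569 + 0.53 * 6.535506 = 6.444826
PP_blend = 6.444826^3 - 273.15 = 267.6909 - 273.15 = -5.46

-5.46 degC


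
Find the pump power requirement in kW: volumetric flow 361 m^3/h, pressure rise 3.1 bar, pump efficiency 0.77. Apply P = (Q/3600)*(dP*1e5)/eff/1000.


Q = 361 / 3600 = 0.100278 m^3/s
P = 0.100278 * (3.1 * 1e5) / 0.77 / 1000 = 40.37

40.37 kW


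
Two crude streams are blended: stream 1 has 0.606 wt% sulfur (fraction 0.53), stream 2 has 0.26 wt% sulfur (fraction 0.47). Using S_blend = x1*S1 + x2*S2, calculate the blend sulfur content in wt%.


Linear sulfur blending: S_blend = x1*S1 + x2*S2
Contribution 1: 0.53 * 0.606 = 0.32118 wt%
Contribution 2: 0.47 * 0.26 = 0.1222 wt%
S_blend = 0.32118 + 0.1222 = 0.44338

0.44338 wt%


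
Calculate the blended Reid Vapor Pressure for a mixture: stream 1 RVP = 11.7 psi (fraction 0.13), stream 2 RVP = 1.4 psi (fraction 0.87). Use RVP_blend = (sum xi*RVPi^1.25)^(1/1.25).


Chevron index: RVP_blend = (sum xi*RVPi^1.25)^(1/1.25)
RVP^1.25 terms: 0.13 * 11.7^1.25 + 0.87 * 1.4^1.25 = 4.13793
RVP_blend = 4.13793^(1/1.25) = 3.115

3.115 psi


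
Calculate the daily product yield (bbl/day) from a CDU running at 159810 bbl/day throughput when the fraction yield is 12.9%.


Crude throughput = 159810 bbl/day
Fraction yield = 12.9%
yield = throughput * fraction / 100
yield = 159810 * 12.9 / 100 = 20615.49

20615.49 bbl/day


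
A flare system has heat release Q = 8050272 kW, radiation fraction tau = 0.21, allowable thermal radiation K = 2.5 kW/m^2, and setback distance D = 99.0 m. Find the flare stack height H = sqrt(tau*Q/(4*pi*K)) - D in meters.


tau*Q/(4*pi*K) = 0.21 * 8050272 / (4 * pi * 2.5) = 53812.1
sqrt(53812.1) = 231.974
H = 231.974 - 99.0 = 133.0

133.0 m


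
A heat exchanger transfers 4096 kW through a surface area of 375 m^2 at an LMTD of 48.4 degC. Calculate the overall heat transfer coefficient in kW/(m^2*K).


From Q = U*A*LMTD, U = Q / (A * LMTD)
U = 4096 / (375 * 48.4) = 4096 / 18150 = 0.2257

0.2257 kW/(m^2*K)


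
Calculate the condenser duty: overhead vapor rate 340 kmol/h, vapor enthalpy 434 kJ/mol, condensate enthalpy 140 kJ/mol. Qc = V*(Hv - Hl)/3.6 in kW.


Qc = 340 * (434 - 140) / 3.6 = 340 * 294 / 3.6 = 27770

27770 kW


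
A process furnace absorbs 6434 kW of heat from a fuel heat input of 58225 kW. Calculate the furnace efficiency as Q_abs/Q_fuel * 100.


Furnace efficiency = Q_absorbed / Q_fuel * 100
= 6434 / 58225 * 100 = 11.05

11.05 %


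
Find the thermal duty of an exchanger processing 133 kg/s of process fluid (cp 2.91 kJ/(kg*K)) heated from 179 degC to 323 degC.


Q = m_dot * cp * delta_T
delta_T = 323 - 179 = 144 K
Q = 133 * 2.91 * 144
= 387.03 * 144
= 55732.32 kW

55732.32 kW


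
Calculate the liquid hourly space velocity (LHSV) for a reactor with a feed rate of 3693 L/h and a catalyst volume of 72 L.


LHSV = volumetric feed rate / catalyst volume
= 3693 L/h / 72 L
= 51.29 h^-1

51.29 h^-1


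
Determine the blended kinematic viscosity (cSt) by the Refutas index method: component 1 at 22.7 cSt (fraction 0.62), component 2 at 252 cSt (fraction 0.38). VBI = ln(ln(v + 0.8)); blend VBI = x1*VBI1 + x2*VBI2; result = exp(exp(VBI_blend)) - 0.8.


Refutas method: VBN_i = 14.534*ln(ln(visc_i + 0.8)) + 10.975, blended linearly by mass fraction; since VBN is linear in VBI_i = ln(ln(visc_i + 0.8)) and the fractions sum to 1, blend VBI directly: visc = exp(exp(VBI_blend)) - 0.8
VBI_1 = ln(ln(22.7 + 0.8)) = 1.14962
VBI_2 = ln(ln(252 + 0.8)) = 1.71066
VBI_blend = 0.62 * 1.14962 + 0.38 * 1.71066 = 1.36282
visc_blend = exp(exp(1.36282)) - 0.8 = 48.96

48.96 cSt


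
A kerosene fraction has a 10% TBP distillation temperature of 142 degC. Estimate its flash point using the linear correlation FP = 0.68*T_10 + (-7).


FP = 0.68 * 142 + (-7) = 89.56

89.56 degC


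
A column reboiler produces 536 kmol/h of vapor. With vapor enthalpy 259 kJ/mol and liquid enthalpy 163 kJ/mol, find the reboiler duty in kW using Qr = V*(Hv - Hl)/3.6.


Qr = 536 * (259 - 163) / 3.6 = 536 * 96 / 3.6 = 14290

14290 kW


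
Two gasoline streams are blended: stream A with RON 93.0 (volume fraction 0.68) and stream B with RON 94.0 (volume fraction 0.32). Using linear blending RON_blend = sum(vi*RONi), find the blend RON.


Linear blending: RON_blend = sum(vi * RONi)
Contribution 1: 0.68 * 93.0 = 63.24
Contribution 2: 0.32 * 94.0 = 30.08
RON_blend = 63.24 + 30.08 = 93.32

93.32


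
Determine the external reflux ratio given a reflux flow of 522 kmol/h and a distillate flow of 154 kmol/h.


Reflux ratio definition: R = L / D (liquid returned / distillate withdrawn)
L = 522 kmol/h, D = 154 kmol/h
R = 522 / 154 = 3.390

3.390


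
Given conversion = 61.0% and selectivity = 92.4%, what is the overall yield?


Overall yield = conversion (%) * selectivity (%) / 100
Conversion = 61.0%, Selectivity = 92.4%
Y = 61.0 * 92.4 / 100
= 56.364 %

56.364 %


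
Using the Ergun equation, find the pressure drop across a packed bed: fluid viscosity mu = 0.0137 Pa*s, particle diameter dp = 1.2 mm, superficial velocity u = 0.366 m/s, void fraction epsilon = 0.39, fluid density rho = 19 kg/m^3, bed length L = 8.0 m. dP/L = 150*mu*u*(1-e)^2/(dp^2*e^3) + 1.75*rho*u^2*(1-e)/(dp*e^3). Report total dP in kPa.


dp = 1.2 mm = 0.0012 m
Viscous term = 150*0.0137*0.366*(1-0.39)^2 / (0.0012^2*0.39^3) = 3276400
Inertial term = 1.75*19*0.366^2*(1-0.39) / (0.0012*0.39^3) = 38168.8
dP/L = 3276400 + 38168.8 = 3314570 Pa/m
dP = 3314570 * 8.0 / 1000 = 26520 kPa

26520 kPa


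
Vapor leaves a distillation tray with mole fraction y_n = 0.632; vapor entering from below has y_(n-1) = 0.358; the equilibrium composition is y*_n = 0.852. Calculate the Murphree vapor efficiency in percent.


Murphree vapor efficiency: EMV = (y_n - y_(n-1)) / (y*_n - y_(n-1)) * 100
EMV = (0.632 - 0.358) / (0.852 - 0.358) * 100 = 0.274 / 0.494 * 100 = 55.47

55.47 %


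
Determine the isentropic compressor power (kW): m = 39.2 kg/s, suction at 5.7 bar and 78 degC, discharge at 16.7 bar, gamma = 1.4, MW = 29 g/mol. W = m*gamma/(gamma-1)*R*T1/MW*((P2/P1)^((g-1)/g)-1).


Isentropic work: W = m*(gamma/(gamma-1))*(R*T1/MW)*((P2/P1)^((gamma-1)/gamma) - 1)
T1 = 78 + 273.15 = 351.15 K
Pressure ratio = 16.7 / 5.7 = 2.92982
Exponent = (1.4 - 1)/1.4 = 0.285714
(P2/P1)^exp - 1 = 2.92982^0.285714 - 1 = 0.359512
W = 39.2 * 1.4 / 0.4 * 8.314 * 351.15 / 29 * 0.359512 = 4966

4966 kW


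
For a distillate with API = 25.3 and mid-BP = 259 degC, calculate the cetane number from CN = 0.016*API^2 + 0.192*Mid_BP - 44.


CN = 0.016 * 25.3^2 + 0.192 * 259 - 44
CN = 10.24144 + 49.728 - 44 = 15.96944

15.96944


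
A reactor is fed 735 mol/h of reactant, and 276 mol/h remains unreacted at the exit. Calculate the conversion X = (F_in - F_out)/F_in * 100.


X = (F_in - F_out) / F_in * 100
Moles reacted = 735 - 276 = 459
X = 459 / 735 * 100
= 0.6245 * 100
= 62.45 %

62.45 %


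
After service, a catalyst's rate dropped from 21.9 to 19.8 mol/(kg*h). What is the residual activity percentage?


Activity (%) = (rate_used / rate_fresh) * 100
rate_used = 19.8, rate_fresh = 21.9
= (19.8 / 21.9) * 100
= 0.9041 * 100 = 90.41

90.41 %


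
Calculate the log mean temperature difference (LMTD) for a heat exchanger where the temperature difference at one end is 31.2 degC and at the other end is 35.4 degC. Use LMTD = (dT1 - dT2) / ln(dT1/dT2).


LMTD = (dT1 - dT2) / ln(dT1/dT2)
= (31.2 - 35.4) / ln(31.2 / 35.4) = -4.2 / -0.126294 = 33.26

33.26 degC


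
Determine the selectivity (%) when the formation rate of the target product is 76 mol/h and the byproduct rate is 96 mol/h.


Selectivity = desired / (desired + undesired) * 100
Total products = 76 + 96 = 172 mol/h
S = 76 / 172 * 100
= 0.4419 * 100
= 44.19 %

44.19 %


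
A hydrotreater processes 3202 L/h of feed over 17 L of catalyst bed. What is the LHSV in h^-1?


LHSV = volumetric feed rate / catalyst volume
= 3202 L/h / 17 L
= 188.4 h^-1

188.4 h^-1


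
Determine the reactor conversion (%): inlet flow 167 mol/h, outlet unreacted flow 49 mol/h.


X = (F_in - F_out) / F_in * 100
Moles reacted = 167 - 49 = 118
X = 118 / 167 * 100
= 0.7066 * 100
= 70.66 %

70.66 %


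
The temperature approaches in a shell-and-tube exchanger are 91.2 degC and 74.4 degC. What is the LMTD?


LMTD = (dT1 - dT2) / ln(dT1/dT2)
= (91.2 - 74.4) / ln(91.2 / 74.4) = 16.8 / 0.203599 = 82.52

82.52 degC


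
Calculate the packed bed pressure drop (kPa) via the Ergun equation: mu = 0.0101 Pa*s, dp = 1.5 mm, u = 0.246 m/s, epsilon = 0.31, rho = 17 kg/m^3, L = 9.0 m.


dp = 1.5 mm = 0.0015 m
Viscous term = 150*0.0101*0.246*(1-0.31)^2 / (0.0015^2*0.31^3) = 2647150
Inertial term = 1.75*17*0.246^2*(1-0.31) / (0.0015*0.31^3) = 27799
dP/L = 2647150 + 27799 = 2674950 Pa/m
dP = 2674950 * 9.0 / 1000 = 24070 kPa

24070 kPa


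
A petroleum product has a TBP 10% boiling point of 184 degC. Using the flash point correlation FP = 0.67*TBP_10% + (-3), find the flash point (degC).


FP = 0.67 * 184 + (-3) = 120.28

120.28 degC


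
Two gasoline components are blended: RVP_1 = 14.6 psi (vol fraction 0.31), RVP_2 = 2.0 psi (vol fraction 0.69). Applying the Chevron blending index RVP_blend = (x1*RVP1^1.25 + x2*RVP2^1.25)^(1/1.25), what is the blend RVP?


Chevron index: RVP_blend = (sum xi*RVPi^1.25)^(1/1.25)
RVP^1.25 terms: 0.31 * 14.6^1.25 + 0.69 * 2.0^1.25 = 10.4882
RVP_blend = 10.4882^(1/1.25) = 6.555

6.555 psi


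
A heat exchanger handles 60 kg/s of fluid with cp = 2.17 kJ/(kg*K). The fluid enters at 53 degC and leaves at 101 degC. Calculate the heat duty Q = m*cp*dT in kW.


Q = m_dot * cp * delta_T
delta_T = 101 - 53 = 48 K
Q = 60 * 2.17 * 48
= 130.2 * 48
= 6249.6 kW

6249.6 kW


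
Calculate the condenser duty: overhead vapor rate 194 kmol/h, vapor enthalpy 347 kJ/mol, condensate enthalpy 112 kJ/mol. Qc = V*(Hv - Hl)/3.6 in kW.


Qc = 194 * (347 - 112) / 3.6 = 194 * 235 / 3.6 = 12660

12660 kW


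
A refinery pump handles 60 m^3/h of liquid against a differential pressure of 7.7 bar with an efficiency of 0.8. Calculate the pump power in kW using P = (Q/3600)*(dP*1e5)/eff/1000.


Q = 60 / 3600 = 0.0166667 m^3/s
P = 0.0166667 * (7.7 * 1e5) / 0.8 / 1000 = 16.04

16.04 kW


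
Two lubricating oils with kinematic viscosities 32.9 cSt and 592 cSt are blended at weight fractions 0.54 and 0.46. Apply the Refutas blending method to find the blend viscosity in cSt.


Refutas method: VBN_i = 14.534*ln(ln(visc_i + 0.8)) + 10.975, blended linearly by mass fraction; since VBN is linear in VBI_i = ln(ln(visc_i + 0.8)) and the fractions sum to 1, blend VBI directly: visc = exp(exp(VBI_blend)) - 0.8
VBI_1 = ln(ln(32.9 + 0.8)) = 1.25775
VBI_2 = ln(ln(592 + 0.8)) = 1.85393
VBI_blend = 0.54 * 1.25775 + 0.46 * 1.85393 = 1.53199
visc_blend = exp(exp(1.53199)) - 0.8 = 101.4

101.4 cSt


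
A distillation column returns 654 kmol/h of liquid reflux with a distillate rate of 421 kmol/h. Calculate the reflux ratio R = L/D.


Reflux ratio definition: R = L / D (liquid returned / distillate withdrawn)
L = 654 kmol/h, D = 421 kmol/h
R = 654 / 421 = 1.553

1.553


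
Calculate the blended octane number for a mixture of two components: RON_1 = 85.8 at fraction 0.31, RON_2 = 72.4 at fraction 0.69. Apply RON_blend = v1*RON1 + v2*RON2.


Linear blending: RON_blend = sum(vi * RONi)
Contribution 1: 0.31 * 85.8 = 26.598
Contribution 2: 0.69 * 72.4 = 49.956
RON_blend = 26.598 + 49.956 = 76.554

76.554


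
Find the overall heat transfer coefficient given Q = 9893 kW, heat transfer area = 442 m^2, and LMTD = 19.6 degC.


From Q = U*A*LMTD, U = Q / (A * LMTD)
U = 9893 / (442 * 19.6) = 9893 / 8663.2 = 1.142

1.142 kW/(m^2*K)


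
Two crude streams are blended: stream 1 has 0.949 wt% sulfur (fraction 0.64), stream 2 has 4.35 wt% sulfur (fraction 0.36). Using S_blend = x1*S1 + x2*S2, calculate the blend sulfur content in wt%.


Linear sulfur blending: S_blend = x1*S1 + x2*S2
Contribution 1: 0.64 * 0.949 = 0.60736 wt%
Contribution 2: 0.36 * 4.35 = 1.566 wt%
S_blend = 0.60736 + 1.566 = 2.17336

2.17336 wt%


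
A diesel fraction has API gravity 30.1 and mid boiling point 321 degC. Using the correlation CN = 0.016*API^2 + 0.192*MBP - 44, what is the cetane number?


CN = 0.016 * 30.1^2 + 0.192 * 321 - 44
CN = 14.49616 + 61.632 - 44 = 32.12816

32.12816


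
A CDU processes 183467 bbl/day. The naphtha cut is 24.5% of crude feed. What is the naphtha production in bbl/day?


Crude throughput = 183467 bbl/day
Fraction yield = 24.5%
yield = throughput * fraction / 100
yield = 183467 * 24.5 / 100 = 44949.415

44949.415 bbl/day


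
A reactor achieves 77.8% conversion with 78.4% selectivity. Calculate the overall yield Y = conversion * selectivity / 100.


Overall yield = conversion (%) * selectivity (%) / 100
Conversion = 77.8%, Selectivity = 78.4%
Y = 77.8 * 78.4 / 100
= 60.9952 %

60.9952 %


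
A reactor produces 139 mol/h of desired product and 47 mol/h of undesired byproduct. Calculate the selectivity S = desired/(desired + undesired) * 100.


Selectivity = desired / (desired + undesired) * 100
Total products = 139 + 47 = 186 mol/h
S = 139 / 186 * 100
= 0.7473 * 100
= 74.73 %

74.73 %


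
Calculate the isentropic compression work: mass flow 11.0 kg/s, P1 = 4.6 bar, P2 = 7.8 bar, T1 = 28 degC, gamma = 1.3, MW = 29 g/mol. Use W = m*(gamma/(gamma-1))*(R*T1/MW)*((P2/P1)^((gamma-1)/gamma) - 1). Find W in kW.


Isentropic work: W = m*(gamma/(gamma-1))*(R*T1/MW)*((P2/P1)^((gamma-1)/gamma) - 1)
T1 = 28 + 273.15 = 301.15 K
Pressure ratio = 7.8 / 4.6 = 1.69565
Exponent = (1.3 - 1)/1.3 = 0.230769
(P2/P1)^exp - 1 = 1.69565^0.230769 - 1 = 0.129597
W = 11.0 * 1.3 / 0.3 * 8.314 * 301.15 / 29 * 0.129597 = 533.3

533.3 kW


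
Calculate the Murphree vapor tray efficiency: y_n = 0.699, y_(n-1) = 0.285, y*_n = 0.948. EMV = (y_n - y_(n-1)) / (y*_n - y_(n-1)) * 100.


Murphree vapor efficiency: EMV = (y_n - y_(n-1)) / (y*_n - y_(n-1)) * 100
EMV = (0.699 - 0.285) / (0.948 - 0.285) * 100 = 0.414 / 0.663 * 100 = 62.44

62.44 %


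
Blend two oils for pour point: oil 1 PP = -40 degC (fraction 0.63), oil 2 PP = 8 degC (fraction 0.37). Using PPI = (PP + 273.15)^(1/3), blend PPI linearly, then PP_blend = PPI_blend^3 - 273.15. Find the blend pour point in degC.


PPI_1 = (-40 + 273.15)^(1/3) = 6.15477
PPI_2 = (8 + 273.15)^(1/3) = 6.551077
PPI_blend = 0.63 * 6.15477 + 0.37 * 6.551077 = 6.301404
PP_blend = 6.301404^3 - 273.15 = 250.2142 - 273.15 = -22.94

-22.94 degC


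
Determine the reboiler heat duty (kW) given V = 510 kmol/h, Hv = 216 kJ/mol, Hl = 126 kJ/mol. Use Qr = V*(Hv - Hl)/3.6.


Qr = 510 * (216 - 126) / 3.6 = 510 * 90 / 3.6 = 12750

12750 kW


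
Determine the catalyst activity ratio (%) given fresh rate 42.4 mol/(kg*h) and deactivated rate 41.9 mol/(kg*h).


Activity (%) = (rate_used / rate_fresh) * 100
rate_used = 41.9, rate_fresh = 42.4
= (41.9 / 42.4) * 100
= 0.9882 * 100 = 98.82

98.82 %


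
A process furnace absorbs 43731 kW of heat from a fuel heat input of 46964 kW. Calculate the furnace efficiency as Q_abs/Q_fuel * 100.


Furnace efficiency = Q_absorbed / Q_fuel * 100
= 43731 / 46964 * 100 = 93.12

93.12 %


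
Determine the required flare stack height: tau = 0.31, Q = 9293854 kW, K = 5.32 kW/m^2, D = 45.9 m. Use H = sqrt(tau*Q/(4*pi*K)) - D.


tau*Q/(4*pi*K) = 0.31 * 9293854 / (4 * pi * 5.32) = 43095.9
sqrt(43095.9) = 207.596
H = 207.596 - 45.9 = 161.7

161.7 m


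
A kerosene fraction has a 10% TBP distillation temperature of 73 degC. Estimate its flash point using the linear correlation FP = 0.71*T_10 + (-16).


FP = 0.71 * 73 + (-16) = 35.83

35.83 degC


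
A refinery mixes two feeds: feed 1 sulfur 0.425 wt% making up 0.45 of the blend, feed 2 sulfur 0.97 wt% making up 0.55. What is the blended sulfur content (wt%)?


Linear sulfur blending: S_blend = x1*S1 + x2*S2
Contribution 1: 0.45 * 0.425 = 0.19125 wt%
Contribution 2: 0.55 * 0.97 = 0.5335 wt%
S_blend = 0.19125 + 0.5335 = 0.72475

0.72475 wt%


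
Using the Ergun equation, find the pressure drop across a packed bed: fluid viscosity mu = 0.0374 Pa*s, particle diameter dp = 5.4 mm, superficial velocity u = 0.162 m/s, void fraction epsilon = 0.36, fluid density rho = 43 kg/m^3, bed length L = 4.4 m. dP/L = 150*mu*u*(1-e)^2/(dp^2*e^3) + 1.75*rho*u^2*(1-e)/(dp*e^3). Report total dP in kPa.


dp = 5.4 mm = 0.0054 m
Viscous term = 150*0.0374*0.162*(1-0.36)^2 / (0.0054^2*0.36^3) = 273617
Inertial term = 1.75*43*0.162^2*(1-0.36) / (0.0054*0.36^3) = 5016.67
dP/L = 273617 + 5016.67 = 278634 Pa/m
dP = 278634 * 4.4 / 1000 = 1226 kPa

1226 kPa


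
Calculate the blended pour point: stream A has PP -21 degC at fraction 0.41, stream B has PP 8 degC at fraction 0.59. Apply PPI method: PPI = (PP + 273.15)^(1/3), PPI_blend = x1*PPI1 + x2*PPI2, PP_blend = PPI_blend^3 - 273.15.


PPI_1 = (-21 + 273.15)^(1/3) = 6.317613
PPI_2 = (8 + 273.15)^(1/3) = 6.551077
PPI_blend = 0.41 * 6.317613 + 0.59 * 6.551077 = 6.455357
PP_blend = 6.455357^3 - 273.15 = 269.0053 - 273.15 = -4.14

-4.14 degC


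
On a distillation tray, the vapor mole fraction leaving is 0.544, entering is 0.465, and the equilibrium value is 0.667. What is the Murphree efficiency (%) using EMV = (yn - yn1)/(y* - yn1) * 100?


Murphree vapor efficiency: EMV = (y_n - y_(n-1)) / (y*_n - y_(n-1)) * 100
EMV = (0.544 - 0.465) / (0.667 - 0.465) * 100 = 0.079 / 0.202 * 100 = 39.11

39.11 %


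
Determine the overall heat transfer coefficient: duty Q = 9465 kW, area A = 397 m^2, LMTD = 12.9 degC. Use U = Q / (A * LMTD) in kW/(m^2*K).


From Q = U*A*LMTD, U = Q / (A * LMTD)
U = 9465 / (397 * 12.9) = 9465 / 5121.3 = 1.848

1.848 kW/(m^2*K)


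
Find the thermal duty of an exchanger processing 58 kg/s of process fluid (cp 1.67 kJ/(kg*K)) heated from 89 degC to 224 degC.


Q = m_dot * cp * delta_T
delta_T = 224 - 89 = 135 K
Q = 58 * 1.67 * 135
= 96.86 * 135
= 13076.1 kW

13076.1 kW


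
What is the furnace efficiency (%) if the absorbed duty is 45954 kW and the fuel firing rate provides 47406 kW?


Furnace efficiency = Q_absorbed / Q_fuel * 100
= 45954 / 47406 * 100 = 96.94

96.94 %


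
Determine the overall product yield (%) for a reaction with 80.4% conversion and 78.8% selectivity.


Overall yield = conversion (%) * selectivity (%) / 100
Conversion = 80.4%, Selectivity = 78.8%
Y = 80.4 * 78.8 / 100
= 63.3552 %

63.3552 %


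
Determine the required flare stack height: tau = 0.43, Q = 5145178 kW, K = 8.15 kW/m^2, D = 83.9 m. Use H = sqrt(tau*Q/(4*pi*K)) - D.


tau*Q/(4*pi*K) = 0.43 * 5145178 / (4 * pi * 8.15) = 21602.4
sqrt(21602.4) = 146.978
H = 146.978 - 83.9 = 63.08

63.08 m


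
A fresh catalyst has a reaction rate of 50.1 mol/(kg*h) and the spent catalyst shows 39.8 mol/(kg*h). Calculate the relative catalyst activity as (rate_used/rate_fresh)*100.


Activity (%) = (rate_used / rate_fresh) * 100
rate_used = 39.8, rate_fresh = 50.1
= (39.8 / 50.1) * 100
= 0.7944 * 100 = 79.44

79.44 %


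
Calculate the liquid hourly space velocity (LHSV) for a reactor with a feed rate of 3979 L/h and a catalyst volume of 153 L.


LHSV = volumetric feed rate / catalyst volume
= 3979 L/h / 153 L
= 26.01 h^-1

26.01 h^-1


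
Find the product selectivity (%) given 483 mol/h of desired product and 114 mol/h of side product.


Selectivity = desired / (desired + undesired) * 100
Total products = 483 + 114 = 597 mol/h
S = 483 / 597 * 100
= 0.8090 * 100
= 80.90 %

80.90 %


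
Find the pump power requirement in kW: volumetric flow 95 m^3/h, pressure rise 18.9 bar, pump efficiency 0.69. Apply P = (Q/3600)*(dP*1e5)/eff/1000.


Q = 95 / 3600 = 0.0263889 m^3/s
P = 0.0263889 * (18.9 * 1e5) / 0.69 / 1000 = 72.28

72.28 kW


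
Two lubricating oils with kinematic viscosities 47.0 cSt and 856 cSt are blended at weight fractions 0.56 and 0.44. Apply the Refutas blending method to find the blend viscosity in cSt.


Refutas method: VBN_i = 14.534*ln(ln(visc_i + 0.8)) + 10.975, blended linearly by mass fraction; since VBN is linear in VBI_i = ln(ln(visc_i + 0.8)) and the fractions sum to 1, blend VBI directly: visc = exp(exp(VBI_blend)) - 0.8
VBI_1 = ln(ln(47.0 + 0.8)) = 1.35249
VBI_2 = ln(ln(856 + 0.8)) = 1.91002
VBI_blend = 0.56 * 1.35249 + 0.44 * 1.91002 = 1.5978
visc_blend = exp(exp(1.5978)) - 0.8 = 139.3

139.3 cSt


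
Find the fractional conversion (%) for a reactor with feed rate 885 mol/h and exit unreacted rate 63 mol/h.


X = (F_in - F_out) / F_in * 100
Moles reacted = 885 - 63 = 822
X = 822 / 885 * 100
= 0.9288 * 100
= 92.88 %

92.88 %


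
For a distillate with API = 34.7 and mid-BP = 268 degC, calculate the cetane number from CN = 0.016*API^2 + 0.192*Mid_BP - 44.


CN = 0.016 * 34.7^2 + 0.192 * 268 - 44
CN = 19.26544 + 51.456 - 44 = 26.72144

26.72144


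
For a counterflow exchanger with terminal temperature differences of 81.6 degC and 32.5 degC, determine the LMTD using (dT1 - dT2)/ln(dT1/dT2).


LMTD = (dT1 - dT2) / ln(dT1/dT2)
= (81.6 - 32.5) / ln(81.6 / 32.5) = 49.1 / 0.920589 = 53.34

53.34 degC


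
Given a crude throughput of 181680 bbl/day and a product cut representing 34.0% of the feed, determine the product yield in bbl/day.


Crude throughput = 181680 bbl/day
Fraction yield = 34.0%
yield = throughput * fraction / 100
yield = 181680 * 34.0 / 100 = 61771.2

61771.2 bbl/day


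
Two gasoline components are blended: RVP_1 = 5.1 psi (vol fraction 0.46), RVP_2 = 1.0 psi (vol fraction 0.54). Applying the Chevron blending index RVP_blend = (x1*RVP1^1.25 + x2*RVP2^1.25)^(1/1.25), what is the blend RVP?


Chevron index: RVP_blend = (sum xi*RVPi^1.25)^(1/1.25)
RVP^1.25 terms: 0.46 * 5.1^1.25 + 0.54 * 1.0^1.25 = 4.0655
RVP_blend = 4.0655^(1/1.25) = 3.071

3.071 psi


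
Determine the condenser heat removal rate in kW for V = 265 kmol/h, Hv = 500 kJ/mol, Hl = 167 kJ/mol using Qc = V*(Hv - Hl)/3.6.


Qc = 265 * (500 - 167) / 3.6 = 265 * 333 / 3.6 = 24510

24510 kW


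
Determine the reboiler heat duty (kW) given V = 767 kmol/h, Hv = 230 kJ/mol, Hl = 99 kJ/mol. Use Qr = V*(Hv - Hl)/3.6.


Qr = 767 * (230 - 99) / 3.6 = 767 * 131 / 3.6 = 27910

27910 kW


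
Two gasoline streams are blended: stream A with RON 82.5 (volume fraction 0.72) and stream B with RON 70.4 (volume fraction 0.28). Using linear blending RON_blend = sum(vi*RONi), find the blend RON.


Linear blending: RON_blend = sum(vi * RONi)
Contribution 1: 0.72 * 82.5 = 59.4
Contribution 2: 0.28 * 70.4 = 19.712
RON_blend = 59.4 + 19.712 = 79.112

79.112


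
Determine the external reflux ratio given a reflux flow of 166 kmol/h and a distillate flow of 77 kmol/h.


Reflux ratio definition: R = L / D (liquid returned / distillate withdrawn)
L = 166 kmol/h, D = 77 kmol/h
R = 166 / 77 = 2.156

2.156


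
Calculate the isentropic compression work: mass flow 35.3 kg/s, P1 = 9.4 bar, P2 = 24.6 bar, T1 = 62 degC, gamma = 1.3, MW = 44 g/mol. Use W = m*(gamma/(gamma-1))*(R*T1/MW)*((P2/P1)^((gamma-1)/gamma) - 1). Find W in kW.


Isentropic work: W = m*(gamma/(gamma-1))*(R*T1/MW)*((P2/P1)^((gamma-1)/gamma) - 1)
T1 = 62 + 273.15 = 335.15 K
Pressure ratio = 24.6 / 9.4 = 2.61702
Exponent = (1.3 - 1)/1.3 = 0.230769
(P2/P1)^exp - 1 = 2.61702^0.230769 - 1 = 0.248582
W = 35.3 * 1.3 / 0.3 * 8.314 * 335.15 / 44 * 0.248582 = 2408

2408 kW


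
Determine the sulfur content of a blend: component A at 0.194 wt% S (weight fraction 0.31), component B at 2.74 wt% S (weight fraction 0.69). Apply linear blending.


Linear sulfur blending: S_blend = x1*S1 + x2*S2
Contribution 1: 0.31 * 0.194 = 0.06014 wt%
Contribution 2: 0.69 * 2.74 = 1.8906 wt%
S_blend = 0.06014 + 1.8906 = 1.95074

1.95074 wt%


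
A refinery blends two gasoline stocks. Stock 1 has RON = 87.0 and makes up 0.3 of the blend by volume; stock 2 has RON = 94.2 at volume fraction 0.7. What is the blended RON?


Linear blending: RON_blend = sum(vi * RONi)
Contribution 1: 0.3 * 87.0 = 26.1
Contribution 2: 0.7 * 94.2 = 65.94
RON_blend = 26.1 + 65.94 = 92.04

92.04


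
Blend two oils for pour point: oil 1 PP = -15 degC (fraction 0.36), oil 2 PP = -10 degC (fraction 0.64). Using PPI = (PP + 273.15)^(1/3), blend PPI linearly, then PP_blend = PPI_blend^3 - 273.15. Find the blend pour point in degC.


PPI_1 = (-15 + 273.15)^(1/3) = 6.36733
PPI_2 = (-10 + 273.15)^(1/3) = 6.408176
PPI_blend = 0.36 * 6.36733 + 0.64 * 6.408176 = 6.393471
PP_blend = 6.393471^3 - 273.15 = 261.3425 - 273.15 = -11.81

-11.81 degC


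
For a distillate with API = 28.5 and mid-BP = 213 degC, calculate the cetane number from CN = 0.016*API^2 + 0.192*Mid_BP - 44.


CN = 0.016 * 28.5^2 + 0.192 * 213 - 44
CN = 12.996 + 40.896 - 44 = 9.892

9.892


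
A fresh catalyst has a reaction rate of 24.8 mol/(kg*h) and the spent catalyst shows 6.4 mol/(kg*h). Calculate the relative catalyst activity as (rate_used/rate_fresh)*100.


Activity (%) = (rate_used / rate_fresh) * 100
rate_used = 6.4, rate_fresh = 24.8
= (6.4 / 24.8) * 100
= 0.2581 * 100 = 25.81

25.81 %


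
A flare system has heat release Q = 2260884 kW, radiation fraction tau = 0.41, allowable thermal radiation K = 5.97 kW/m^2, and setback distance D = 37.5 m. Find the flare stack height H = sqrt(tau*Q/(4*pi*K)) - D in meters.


tau*Q/(4*pi*K) = 0.41 * 2260884 / (4 * pi * 5.97) = 12356
sqrt(12356) = 111.158
H = 111.158 - 37.5 = 73.66

73.66 m


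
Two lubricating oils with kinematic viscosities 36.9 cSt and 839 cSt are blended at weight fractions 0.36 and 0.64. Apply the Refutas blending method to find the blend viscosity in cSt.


Refutas method: VBN_i = 14.534*ln(ln(visc_i + 0.8)) + 10.975, blended linearly by mass fraction; since VBN is linear in VBI_i = ln(ln(visc_i + 0.8)) and the fractions sum to 1, blend VBI directly: visc = exp(exp(VBI_blend)) - 0.8
VBI_1 = ln(ln(36.9 + 0.8)) = 1.28914
VBI_2 = ln(ln(839 + 0.8)) = 1.90705
VBI_blend = 0.36 * 1.28914 + 0.64 * 1.90705 = 1.6846
visc_blend = exp(exp(1.6846)) - 0.8 = 218.5

218.5 cSt


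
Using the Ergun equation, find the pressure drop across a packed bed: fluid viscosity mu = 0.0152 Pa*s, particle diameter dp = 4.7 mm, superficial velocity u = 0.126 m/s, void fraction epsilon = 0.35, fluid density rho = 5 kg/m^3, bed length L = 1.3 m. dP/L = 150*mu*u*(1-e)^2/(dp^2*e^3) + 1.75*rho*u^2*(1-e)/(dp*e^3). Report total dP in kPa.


dp = 4.7 mm = 0.0047 m
Viscous term = 150*0.0152*0.126*(1-0.35)^2 / (0.0047^2*0.35^3) = 128154
Inertial term = 1.75*5*0.126^2*(1-0.35) / (0.0047*0.35^3) = 448.085
dP/L = 128154 + 448.085 = 128602 Pa/m
dP = 128602 * 1.3 / 1000 = 167.2 kPa

167.2 kPa


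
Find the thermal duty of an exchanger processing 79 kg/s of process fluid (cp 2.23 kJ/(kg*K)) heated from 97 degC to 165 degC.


Q = m_dot * cp * delta_T
delta_T = 165 - 97 = 68 K
Q = 79 * 2.23 * 68
= 176.17 * 68
= 11979.56 kW

11979.56 kW


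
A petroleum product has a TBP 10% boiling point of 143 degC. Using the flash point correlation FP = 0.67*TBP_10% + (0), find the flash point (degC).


FP = 0.67 * 143 + (0) = 95.81

95.81 degC


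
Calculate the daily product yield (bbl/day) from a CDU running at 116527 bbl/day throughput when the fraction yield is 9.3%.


Crude throughput = 116527 bbl/day
Fraction yield = 9.3%
yield = throughput * fraction / 100
yield = 116527 * 9.3 / 100 = 10837.011

10837.011 bbl/day


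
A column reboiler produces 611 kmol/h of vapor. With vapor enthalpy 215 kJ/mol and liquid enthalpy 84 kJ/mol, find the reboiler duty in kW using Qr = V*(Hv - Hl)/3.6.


Qr = 611 * (215 - 84) / 3.6 = 611 * 131 / 3.6 = 22230

22230 kW


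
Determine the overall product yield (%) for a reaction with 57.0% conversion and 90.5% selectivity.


Overall yield = conversion (%) * selectivity (%) / 100
Conversion = 57.0%, Selectivity = 90.5%
Y = 57.0 * 90.5 / 100
= 51.585 %

51.585 %


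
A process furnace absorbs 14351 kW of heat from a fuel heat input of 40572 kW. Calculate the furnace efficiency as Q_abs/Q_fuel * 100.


Furnace efficiency = Q_absorbed / Q_fuel * 100
= 14351 / 40572 * 100 = 35.37

35.37 %


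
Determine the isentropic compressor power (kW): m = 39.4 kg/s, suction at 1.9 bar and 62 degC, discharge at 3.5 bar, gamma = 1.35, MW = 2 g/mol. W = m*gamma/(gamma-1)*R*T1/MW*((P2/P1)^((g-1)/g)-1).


Isentropic work: W = m*(gamma/(gamma-1))*(R*T1/MW)*((P2/P1)^((gamma-1)/gamma) - 1)
T1 = 62 + 273.15 = 335.15 K
Pressure ratio = 3.5 / 1.9 = 1.84211
Exponent = (1.35 - 1)/1.35 = 0.259259
(P2/P1)^exp - 1 = 1.84211^0.259259 - 1 = 0.171616
W = 39.4 * 1.35 / 0.35 * 8.314 * 335.15 / 2 * 0.171616 = 36340

36340 kW


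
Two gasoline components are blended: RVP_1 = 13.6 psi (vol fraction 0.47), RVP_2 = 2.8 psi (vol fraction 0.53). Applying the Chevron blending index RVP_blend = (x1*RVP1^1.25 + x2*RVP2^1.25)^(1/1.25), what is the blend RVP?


Chevron index: RVP_blend = (sum xi*RVPi^1.25)^(1/1.25)
RVP^1.25 terms: 0.47 * 13.6^1.25 + 0.53 * 2.8^1.25 = 14.1947
RVP_blend = 14.1947^(1/1.25) = 8.350

8.350 psi


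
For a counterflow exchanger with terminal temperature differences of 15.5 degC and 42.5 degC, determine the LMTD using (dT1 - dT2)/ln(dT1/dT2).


LMTD = (dT1 - dT2) / ln(dT1/dT2)
= (15.5 - 42.5) / ln(15.5 / 42.5) = -27 / -1.00866 = 26.77

26.77 degC


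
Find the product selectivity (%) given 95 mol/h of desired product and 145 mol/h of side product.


Selectivity = desired / (desired + undesired) * 100
Total products = 95 + 145 = 240 mol/h
S = 95 / 240 * 100
= 0.3958 * 100
= 39.58 %

39.58 %


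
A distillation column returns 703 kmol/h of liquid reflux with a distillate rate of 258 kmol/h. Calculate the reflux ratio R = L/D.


Reflux ratio definition: R = L / D (liquid returned / distillate withdrawn)
L = 703 kmol/h, D = 258 kmol/h
R = 703 / 258 = 2.725

2.725


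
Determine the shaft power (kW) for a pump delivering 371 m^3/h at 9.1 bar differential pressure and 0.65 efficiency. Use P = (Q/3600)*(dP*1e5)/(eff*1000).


Q = 371 / 3600 = 0.103056 m^3/s
P = 0.103056 * (9.1 * 1e5) / 0.65 / 1000 = 144.3

144.3 kW


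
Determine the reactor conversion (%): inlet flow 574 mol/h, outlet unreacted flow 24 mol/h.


X = (F_in - F_out) / F_in * 100
Moles reacted = 574 - 24 = 550
X = 550 / 574 * 100
= 0.9582 * 100
= 95.82 %

95.82 %


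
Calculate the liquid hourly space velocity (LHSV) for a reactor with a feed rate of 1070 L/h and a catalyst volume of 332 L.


LHSV = volumetric feed rate / catalyst volume
= 1070 L/h / 332 L
= 3.223 h^-1

3.223 h^-1


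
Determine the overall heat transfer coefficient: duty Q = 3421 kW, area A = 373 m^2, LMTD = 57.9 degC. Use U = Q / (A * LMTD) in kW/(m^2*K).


From Q = U*A*LMTD, U = Q / (A * LMTD)
U = 3421 / (373 * 57.9) = 3421 / 21596.7 = 0.1584

0.1584 kW/(m^2*K)


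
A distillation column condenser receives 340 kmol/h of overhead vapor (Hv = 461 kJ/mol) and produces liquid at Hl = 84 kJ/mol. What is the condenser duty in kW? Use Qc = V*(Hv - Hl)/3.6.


Qc = 340 * (461 - 84) / 3.6 = 340 * 377 / 3.6 = 35610

35610 kW


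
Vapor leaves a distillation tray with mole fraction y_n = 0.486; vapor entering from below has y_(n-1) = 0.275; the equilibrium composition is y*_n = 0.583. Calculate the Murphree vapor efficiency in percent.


Murphree vapor efficiency: EMV = (y_n - y_(n-1)) / (y*_n - y_(n-1)) * 100
EMV = (0.486 - 0.275) / (0.583 - 0.275) * 100 = 0.211 / 0.308 * 100 = 68.51

68.51 %


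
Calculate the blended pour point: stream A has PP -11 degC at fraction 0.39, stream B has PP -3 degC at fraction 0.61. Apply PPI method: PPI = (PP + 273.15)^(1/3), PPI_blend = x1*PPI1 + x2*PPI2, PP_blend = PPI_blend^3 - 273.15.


PPI_1 = (-11 + 273.15)^(1/3) = 6.400049
PPI_2 = (-3 + 273.15)^(1/3) = 6.464501
PPI_blend = 0.39 * 6.400049 + 0.61 * 6.464501 = 6.439365
PP_blend = 6.439365^3 - 273.15 = 267.011 - 273.15 = -6.14

-6.14 degC


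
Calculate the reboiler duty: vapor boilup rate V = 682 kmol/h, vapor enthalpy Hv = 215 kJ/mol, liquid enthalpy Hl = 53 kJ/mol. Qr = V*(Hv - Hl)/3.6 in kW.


Qr = 682 * (215 - 53) / 3.6 = 682 * 162 / 3.6 = 30690

30690 kW


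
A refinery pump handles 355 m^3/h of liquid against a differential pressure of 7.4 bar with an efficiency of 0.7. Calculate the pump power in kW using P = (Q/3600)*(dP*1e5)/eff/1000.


Q = 355 / 3600 = 0.0986111 m^3/s
P = 0.0986111 * (7.4 * 1e5) / 0.7 / 1000 = 104.2

104.2 kW


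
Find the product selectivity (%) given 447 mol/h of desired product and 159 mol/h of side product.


Selectivity = desired / (desired + undesired) * 100
Total products = 447 + 159 = 606 mol/h
S = 447 / 606 * 100
= 0.7376 * 100
= 73.76 %

73.76 %


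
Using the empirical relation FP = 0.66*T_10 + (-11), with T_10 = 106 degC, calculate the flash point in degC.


FP = 0.66 * 106 + (-11) = 58.96

58.96 degC


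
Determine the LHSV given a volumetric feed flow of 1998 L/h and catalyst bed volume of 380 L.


LHSV = volumetric feed rate / catalyst volume
= 1998 L/h / 380 L
= 5.258 h^-1

5.258 h^-1


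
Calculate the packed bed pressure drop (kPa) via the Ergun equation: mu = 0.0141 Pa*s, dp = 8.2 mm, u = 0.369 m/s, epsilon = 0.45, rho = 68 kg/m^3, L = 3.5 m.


dp = 8.2 mm = 0.0082 m
Viscous term = 150*0.0141*0.369*(1-0.45)^2 / (0.0082^2*0.45^3) = 38529.8
Inertial term = 1.75*68*0.369^2*(1-0.45) / (0.0082*0.45^3) = 11926.4
dP/L = 38529.8 + 11926.4 = 50456.2 Pa/m
dP = 50456.2 * 3.5 / 1000 = 176.6 kPa

176.6 kPa


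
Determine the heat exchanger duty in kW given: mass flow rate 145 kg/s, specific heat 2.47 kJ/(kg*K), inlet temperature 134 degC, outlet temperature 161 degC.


Q = m_dot * cp * delta_T
delta_T = 161 - 134 = 27 K
Q = 145 * 2.47 * 27
= 358.15 * 27
= 9670.05 kW

9670.05 kW


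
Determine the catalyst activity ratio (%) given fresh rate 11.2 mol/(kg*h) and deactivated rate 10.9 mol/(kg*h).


Activity (%) = (rate_used / rate_fresh) * 100
rate_used = 10.9, rate_fresh = 11.2
= (10.9 / 11.2) * 100
= 0.9732 * 100 = 97.32

97.32 %


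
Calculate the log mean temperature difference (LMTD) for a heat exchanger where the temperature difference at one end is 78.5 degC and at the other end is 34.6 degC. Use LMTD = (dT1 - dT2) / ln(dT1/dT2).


LMTD = (dT1 - dT2) / ln(dT1/dT2)
= (78.5 - 34.6) / ln(78.5 / 34.6) = 43.9 / 0.819245 = 53.59

53.59 degC


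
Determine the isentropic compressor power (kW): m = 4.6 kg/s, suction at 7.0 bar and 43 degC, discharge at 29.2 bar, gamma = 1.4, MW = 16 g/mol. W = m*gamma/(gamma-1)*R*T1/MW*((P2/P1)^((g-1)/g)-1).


Isentropic work: W = m*(gamma/(gamma-1))*(R*T1/MW)*((P2/P1)^((gamma-1)/gamma) - 1)
T1 = 43 + 273.15 = 316.15 K
Pressure ratio = 29.2 / 7.0 = 4.17143
Exponent = (1.4 - 1)/1.4 = 0.285714
(P2/P1)^exp - 1 = 4.17143^0.285714 - 1 = 0.503918
W = 4.6 * 1.4 / 0.4 * 8.314 * 316.15 / 16 * 0.503918 = 1333

1333 kW


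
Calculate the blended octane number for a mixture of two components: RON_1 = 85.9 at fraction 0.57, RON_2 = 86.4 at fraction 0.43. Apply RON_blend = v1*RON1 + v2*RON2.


Linear blending: RON_blend = sum(vi * RONi)
Contribution 1: 0.57 * 85.9 = 48.963
Contribution 2: 0.43 * 86.4 = 37.152
RON_blend = 48.963 + 37.152 = 86.115

86.115


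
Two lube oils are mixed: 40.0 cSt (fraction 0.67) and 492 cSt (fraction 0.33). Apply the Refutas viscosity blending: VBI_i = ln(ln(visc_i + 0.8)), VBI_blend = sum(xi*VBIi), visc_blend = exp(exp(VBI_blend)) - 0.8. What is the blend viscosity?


Refutas method: VBN_i = 14.534*ln(ln(visc_i + 0.8)) + 10.975, blended linearly by mass fraction; since VBN is linear in VBI_i = ln(ln(visc_i + 0.8)) and the fractions sum to 1, blend VBI directly: visc = exp(exp(VBI_blend)) - 0.8
VBI_1 = ln(ln(40.0 + 0.8)) = 1.31068
VBI_2 = ln(ln(492 + 0.8)) = 1.82457
VBI_blend = 0.67 * 1.31068 + 0.33 * 1.82457 = 1.48026
visc_blend = exp(exp(1.48026)) - 0.8 = 80.17

80.17 cSt


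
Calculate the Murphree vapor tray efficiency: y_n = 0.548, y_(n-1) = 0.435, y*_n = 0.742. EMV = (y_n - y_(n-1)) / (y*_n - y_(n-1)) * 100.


Murphree vapor efficiency: EMV = (y_n - y_(n-1)) / (y*_n - y_(n-1)) * 100
EMV = (0.548 - 0.435) / (0.742 - 0.435) * 100 = 0.113 / 0.307 * 100 = 36.81

36.81 %


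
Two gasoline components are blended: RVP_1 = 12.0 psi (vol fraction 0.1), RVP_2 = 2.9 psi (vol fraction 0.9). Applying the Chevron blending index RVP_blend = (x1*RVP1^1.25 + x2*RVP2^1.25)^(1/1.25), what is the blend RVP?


Chevron index: RVP_blend = (sum xi*RVPi^1.25)^(1/1.25)
RVP^1.25 terms: 0.1 * 12.0^1.25 + 0.9 * 2.9^1.25 = 5.63942
RVP_blend = 5.63942^(1/1.25) = 3.990

3.990 psi
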